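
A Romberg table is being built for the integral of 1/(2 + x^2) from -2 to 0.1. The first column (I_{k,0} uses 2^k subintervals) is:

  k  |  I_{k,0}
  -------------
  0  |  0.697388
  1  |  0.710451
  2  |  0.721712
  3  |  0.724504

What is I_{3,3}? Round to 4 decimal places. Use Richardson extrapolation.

0.7254

Richardson extrapolation on the trapezoidal column (denominator 4−1=3):
I_{1,1} = 0.710451 + (0.710451 − 0.697388)/3 = 0.714805
I_{2,1} = 0.721712 + (0.721712 − 0.710451)/3 = 0.725466
I_{3,1} = 0.724504 + (0.724504 − 0.721712)/3 = 0.725435
I_{2,2} = 0.725466 + (0.725466 − 0.714805)/15 = 0.726177
I_{3,2} = 0.725435 + (0.725435 − 0.725466)/15 = 0.725433
I_{3,3} = 0.725433 + (0.725433 − 0.726177)/63 = 0.725421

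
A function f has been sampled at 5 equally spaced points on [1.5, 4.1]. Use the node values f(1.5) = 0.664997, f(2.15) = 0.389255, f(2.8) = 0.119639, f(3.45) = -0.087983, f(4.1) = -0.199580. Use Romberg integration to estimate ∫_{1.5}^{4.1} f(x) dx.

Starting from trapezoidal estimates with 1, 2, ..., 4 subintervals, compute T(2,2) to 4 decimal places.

0.4141

T(0,0) (trapezoid, 1 panel, h=2.6000): 0.605042
T(1,0) (trapezoid, 2 panels, h=1.3000): 0.458052
T(2,0) (trapezoid, 4 panels, h=0.6500): 0.424853
T(1,1) = 0.458052 + (0.458052 − 0.605042)/3 = 0.409055
T(2,1) = 0.424853 + (0.424853 − 0.458052)/3 = 0.413787
T(2,2) = 0.413787 + (0.413787 − 0.409055)/15 = 0.414102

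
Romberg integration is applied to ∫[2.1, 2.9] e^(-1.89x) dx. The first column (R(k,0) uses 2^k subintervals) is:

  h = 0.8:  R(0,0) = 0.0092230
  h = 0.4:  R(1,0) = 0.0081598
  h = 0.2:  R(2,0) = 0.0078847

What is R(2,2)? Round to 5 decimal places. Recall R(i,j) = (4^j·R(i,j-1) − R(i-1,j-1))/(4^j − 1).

0.00779

R(1,1) = (4·0.0081598 − 0.0092230) / 3 = 0.0078054
R(2,1) = (4·0.0078847 − 0.0081598) / 3 = 0.0077930
R(2,2) = (16·0.0077930 − 0.0078054) / 15 = 0.0077922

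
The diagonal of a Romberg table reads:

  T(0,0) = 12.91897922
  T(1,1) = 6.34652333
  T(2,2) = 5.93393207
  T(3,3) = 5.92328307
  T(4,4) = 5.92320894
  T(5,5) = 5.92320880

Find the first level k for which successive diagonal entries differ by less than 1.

k = 2

|T(1,1) − T(0,0)| = 6.57245589 ≥ 1
|T(2,2) − T(1,1)| = 0.41259126 < 1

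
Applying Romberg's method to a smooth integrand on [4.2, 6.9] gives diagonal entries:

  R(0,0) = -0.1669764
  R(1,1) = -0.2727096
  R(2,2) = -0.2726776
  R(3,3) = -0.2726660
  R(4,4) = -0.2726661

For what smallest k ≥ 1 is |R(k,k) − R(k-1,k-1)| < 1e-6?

k = 4

|R(1,1) − R(0,0)| = 0.1057332 ≥ 1e-6
|R(2,2) − R(1,1)| = 0.0000320 ≥ 1e-6
|R(3,3) − R(2,2)| = 0.0000116 ≥ 1e-6
|R(4,4) − R(3,3)| = 0.0000001 < 1e-6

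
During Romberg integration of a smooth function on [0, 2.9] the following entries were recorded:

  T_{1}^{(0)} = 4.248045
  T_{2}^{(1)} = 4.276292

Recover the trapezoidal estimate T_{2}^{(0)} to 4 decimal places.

From T_{2}^{(1)} = (4·T_{2}^{(0)} − T_{1}^{(0)})/3, solve for T_{2}^{(0)}:
4·T_{2}^{(0)} = 3·4.276292 + 4.248045 = 17.076921
T_{2}^{(0)} = 4.269230

4.2692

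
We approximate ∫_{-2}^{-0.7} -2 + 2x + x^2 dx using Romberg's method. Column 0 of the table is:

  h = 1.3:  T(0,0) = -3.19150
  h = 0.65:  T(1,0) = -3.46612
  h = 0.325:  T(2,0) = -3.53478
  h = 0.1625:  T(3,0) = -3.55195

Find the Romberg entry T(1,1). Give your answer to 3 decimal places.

Richardson extrapolation on the trapezoidal column (denominator 4−1=3):
T(1,1) = -3.46612 + (-3.46612 − (-3.19150))/3 = -3.55766
(Column j=1 coincides with Simpson's rule on the same nodes.)

-3.558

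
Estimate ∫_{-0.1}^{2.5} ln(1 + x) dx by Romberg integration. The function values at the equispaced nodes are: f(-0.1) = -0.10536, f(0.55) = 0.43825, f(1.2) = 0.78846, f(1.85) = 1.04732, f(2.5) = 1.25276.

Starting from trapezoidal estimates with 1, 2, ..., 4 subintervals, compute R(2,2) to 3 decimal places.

1.879

R(0,0) (trapezoid, 1 panel, h=2.6000): 1.49162
R(1,0) (trapezoid, 2 panels, h=1.3000): 1.77081
R(2,0) (trapezoid, 4 panels, h=0.6500): 1.85102
R(1,1) = 1.77081 + (1.77081 − 1.49162)/3 = 1.86387
R(2,1) = 1.85102 + (1.85102 − 1.77081)/3 = 1.87776
R(2,2) = 1.87776 + (1.87776 − 1.86387)/15 = 1.87869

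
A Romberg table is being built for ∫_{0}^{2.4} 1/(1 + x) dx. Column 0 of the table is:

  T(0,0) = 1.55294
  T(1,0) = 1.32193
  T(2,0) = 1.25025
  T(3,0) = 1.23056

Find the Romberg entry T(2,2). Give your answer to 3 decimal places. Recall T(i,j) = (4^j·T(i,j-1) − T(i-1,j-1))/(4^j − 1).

T(1,1) = (4·1.32193 − 1.55294) / 3 = 1.24493
T(2,1) = (4·1.25025 − 1.32193) / 3 = 1.22636
T(2,2) = 1.22636 + (1.22636 − 1.24493)/15 = 1.22512
(Column j=1 coincides with Simpson's rule on the same nodes.)

1.225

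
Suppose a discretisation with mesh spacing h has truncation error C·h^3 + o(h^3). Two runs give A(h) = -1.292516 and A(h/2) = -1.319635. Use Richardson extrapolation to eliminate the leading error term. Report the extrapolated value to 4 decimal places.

-1.3235

Extrapolated value = (8·A(h/2) − A(h)) / (8 − 1)
= (8·(-1.319635) − (-1.292516)) / 7
= -9.264564 / 7 = -1.323509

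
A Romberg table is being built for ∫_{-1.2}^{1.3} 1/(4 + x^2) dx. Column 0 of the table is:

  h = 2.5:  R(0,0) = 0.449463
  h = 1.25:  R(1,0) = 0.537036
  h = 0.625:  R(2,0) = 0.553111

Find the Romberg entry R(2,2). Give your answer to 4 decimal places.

0.5580

Richardson extrapolation on the trapezoidal column (denominator 4−1=3):
R(1,1) = (4·0.537036 − 0.449463) / 3 = 0.566227
R(2,1) = (4·0.553111 − 0.537036) / 3 = 0.558469
R(2,2) = (16·0.558469 − 0.566227) / 15 = 0.557952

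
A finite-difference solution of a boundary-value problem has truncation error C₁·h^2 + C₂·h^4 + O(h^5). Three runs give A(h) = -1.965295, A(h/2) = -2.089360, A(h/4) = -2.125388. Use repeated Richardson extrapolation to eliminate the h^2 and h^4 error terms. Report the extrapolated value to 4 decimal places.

-2.1378

First eliminate the h^2 term (factor 2^2 = 4):
  B₁ = (4·(-2.089360) − (-1.965295))/3 = -2.130715
  B₂ = (4·(-2.125388) − (-2.089360))/3 = -2.137397
Then eliminate the h^4 term (factor 2^4 = 16):
  (16·(-2.137397) − (-2.130715))/15 = -2.137842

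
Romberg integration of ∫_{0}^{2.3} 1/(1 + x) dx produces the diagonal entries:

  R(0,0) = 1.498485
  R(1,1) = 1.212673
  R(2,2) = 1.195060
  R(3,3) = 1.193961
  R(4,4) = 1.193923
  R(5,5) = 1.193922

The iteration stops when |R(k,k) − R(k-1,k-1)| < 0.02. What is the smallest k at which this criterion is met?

k = 2

|R(1,1) − R(0,0)| = 0.285812 ≥ 0.02
|R(2,2) − R(1,1)| = 0.017613 < 0.02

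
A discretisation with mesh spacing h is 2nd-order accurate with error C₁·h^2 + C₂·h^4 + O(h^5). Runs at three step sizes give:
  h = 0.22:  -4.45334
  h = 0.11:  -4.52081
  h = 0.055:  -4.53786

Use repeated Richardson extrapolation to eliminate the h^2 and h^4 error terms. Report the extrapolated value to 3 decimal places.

First eliminate the h^2 term (factor 2^2 = 4):
  B₁ = (4·(-4.52081) − (-4.45334))/3 = -4.54330
  B₂ = (4·(-4.53786) − (-4.52081))/3 = -4.54354
Then eliminate the h^4 term (factor 2^4 = 16):
  (16·(-4.54354) − (-4.54330))/15 = -4.54356

-4.544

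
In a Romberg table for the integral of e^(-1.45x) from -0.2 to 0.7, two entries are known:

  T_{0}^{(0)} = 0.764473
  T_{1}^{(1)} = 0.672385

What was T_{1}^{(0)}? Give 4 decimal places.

0.6954

From T_{1}^{(1)} = (4·T_{1}^{(0)} − T_{0}^{(0)})/3, solve for T_{1}^{(0)}:
4·T_{1}^{(0)} = 3·0.672385 + 0.764473 = 2.781628
T_{1}^{(0)} = 0.695407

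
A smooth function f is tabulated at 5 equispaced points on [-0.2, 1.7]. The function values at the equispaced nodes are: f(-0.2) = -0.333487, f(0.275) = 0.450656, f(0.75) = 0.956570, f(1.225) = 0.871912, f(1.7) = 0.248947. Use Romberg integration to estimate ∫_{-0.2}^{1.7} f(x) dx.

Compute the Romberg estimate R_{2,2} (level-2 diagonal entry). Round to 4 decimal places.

1.1233

R_{0,0} (trapezoid, 1 panel, h=1.9000): -0.080313
R_{1,0} (trapezoid, 2 panels, h=0.9500): 0.868585
R_{2,0} (trapezoid, 4 panels, h=0.4750): 1.062512
R_{1,1} = 0.868585 + (0.868585 − (-0.080313))/3 = 1.184884
R_{2,1} = 1.062512 + (1.062512 − 0.868585)/3 = 1.127154
R_{2,2} = 1.127154 + (1.127154 − 1.184884)/15 = 1.123305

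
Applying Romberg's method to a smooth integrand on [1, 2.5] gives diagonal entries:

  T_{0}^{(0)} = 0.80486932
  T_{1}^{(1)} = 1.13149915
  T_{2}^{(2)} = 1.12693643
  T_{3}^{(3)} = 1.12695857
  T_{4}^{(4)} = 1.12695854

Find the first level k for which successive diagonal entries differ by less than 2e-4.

|T_{1}^{(1)} − T_{0}^{(0)}| = 0.32662983 ≥ 2e-4
|T_{2}^{(2)} − T_{1}^{(1)}| = 0.00456272 ≥ 2e-4
|T_{3}^{(3)} − T_{2}^{(2)}| = 0.00002214 < 2e-4

k = 3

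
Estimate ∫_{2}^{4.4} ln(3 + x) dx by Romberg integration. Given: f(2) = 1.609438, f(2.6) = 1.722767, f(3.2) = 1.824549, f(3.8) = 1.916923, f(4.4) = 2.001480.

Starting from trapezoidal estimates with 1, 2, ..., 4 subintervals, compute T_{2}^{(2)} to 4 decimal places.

4.3638

T_{0}^{(0)} (trapezoid, 1 panel, h=2.4000): 4.333102
T_{1}^{(0)} (trapezoid, 2 panels, h=1.2000): 4.356010
T_{2}^{(0)} (trapezoid, 4 panels, h=0.6000): 4.361819
T_{1}^{(1)} = 4.356010 + (4.356010 − 4.333102)/3 = 4.363646
T_{2}^{(1)} = 4.361819 + (4.361819 − 4.356010)/3 = 4.363755
T_{2}^{(2)} = 4.363755 + (4.363755 − 4.363646)/15 = 4.363762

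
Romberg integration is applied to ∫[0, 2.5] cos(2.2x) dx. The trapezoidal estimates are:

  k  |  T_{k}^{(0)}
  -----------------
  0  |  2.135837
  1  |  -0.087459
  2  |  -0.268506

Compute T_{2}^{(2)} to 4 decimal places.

-0.2955

Richardson extrapolation on the trapezoidal column (denominator 4−1=3):
T_{1}^{(1)} = (4·(-0.087459) − 2.135837) / 3 = -0.828558
T_{2}^{(1)} = -0.268506 + (-0.268506 − (-0.087459))/3 = -0.328855
T_{2}^{(2)} = (16·(-0.328855) − (-0.828558)) / 15 = -0.295541
(Column j=1 coincides with Simpson's rule on the same nodes.)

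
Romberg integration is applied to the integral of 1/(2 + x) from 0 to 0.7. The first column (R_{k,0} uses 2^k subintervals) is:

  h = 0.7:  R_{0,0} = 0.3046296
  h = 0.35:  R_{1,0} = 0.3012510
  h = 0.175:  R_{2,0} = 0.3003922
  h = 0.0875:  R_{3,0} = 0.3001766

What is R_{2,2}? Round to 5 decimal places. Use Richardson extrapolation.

Richardson extrapolation on the trapezoidal column (denominator 4−1=3):
R_{1,1} = (4·0.3012510 − 0.3046296) / 3 = 0.3001248
R_{2,1} = 0.3003922 + (0.3003922 − 0.3012510)/3 = 0.3001059
R_{2,2} = 0.3001059 + (0.3001059 − 0.3001248)/15 = 0.3001046

0.30010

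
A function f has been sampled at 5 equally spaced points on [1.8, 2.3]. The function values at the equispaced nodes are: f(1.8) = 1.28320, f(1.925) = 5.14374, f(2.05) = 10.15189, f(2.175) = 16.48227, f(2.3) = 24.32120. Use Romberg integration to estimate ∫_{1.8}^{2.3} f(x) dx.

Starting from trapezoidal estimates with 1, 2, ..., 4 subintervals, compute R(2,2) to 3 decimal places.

R(0,0) (trapezoid, 1 panel, h=0.5000): 6.40110
R(1,0) (trapezoid, 2 panels, h=0.2500): 5.73852
R(2,0) (trapezoid, 4 panels, h=0.1250): 5.57251
R(1,1) = 5.73852 + (5.73852 − 6.40110)/3 = 5.51766
R(2,1) = 5.57251 + (5.57251 − 5.73852)/3 = 5.51717
R(2,2) = 5.51717 + (5.51717 − 5.51766)/15 = 5.51714

5.517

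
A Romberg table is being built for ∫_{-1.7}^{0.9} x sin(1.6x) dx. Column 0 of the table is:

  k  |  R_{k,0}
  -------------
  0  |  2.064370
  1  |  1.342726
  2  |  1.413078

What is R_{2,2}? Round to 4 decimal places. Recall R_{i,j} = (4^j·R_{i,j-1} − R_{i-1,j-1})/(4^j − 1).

1.4588

R_{1,1} = 1.342726 + (1.342726 − 2.064370)/3 = 1.102178
R_{2,1} = (4·1.413078 − 1.342726) / 3 = 1.436529
R_{2,2} = 1.436529 + (1.436529 − 1.102178)/15 = 1.458819
(Column j=1 coincides with Simpson's rule on the same nodes.)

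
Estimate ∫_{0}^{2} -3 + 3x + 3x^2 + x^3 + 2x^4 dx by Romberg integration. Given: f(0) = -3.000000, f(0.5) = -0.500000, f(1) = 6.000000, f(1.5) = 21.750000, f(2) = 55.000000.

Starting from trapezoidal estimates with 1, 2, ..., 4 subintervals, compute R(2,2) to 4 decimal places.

24.8000

R(0,0) (trapezoid, 1 panel, h=2.0000): 52.000000
R(1,0) (trapezoid, 2 panels, h=1.0000): 32.000000
R(2,0) (trapezoid, 4 panels, h=0.5000): 26.625000
R(1,1) = 32.000000 + (32.000000 − 52.000000)/3 = 25.333333
R(2,1) = 26.625000 + (26.625000 − 32.000000)/3 = 24.833333
R(2,2) = 24.833333 + (24.833333 − 25.333333)/15 = 24.800000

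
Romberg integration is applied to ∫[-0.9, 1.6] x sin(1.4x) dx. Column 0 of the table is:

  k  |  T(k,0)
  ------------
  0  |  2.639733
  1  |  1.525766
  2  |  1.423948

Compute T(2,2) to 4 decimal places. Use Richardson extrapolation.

Richardson extrapolation on the trapezoidal column (denominator 4−1=3):
T(1,1) = (4·1.525766 − 2.639733) / 3 = 1.154444
T(2,1) = (4·1.423948 − 1.525766) / 3 = 1.390009
T(2,2) = (16·1.390009 − 1.154444) / 15 = 1.405713

1.4057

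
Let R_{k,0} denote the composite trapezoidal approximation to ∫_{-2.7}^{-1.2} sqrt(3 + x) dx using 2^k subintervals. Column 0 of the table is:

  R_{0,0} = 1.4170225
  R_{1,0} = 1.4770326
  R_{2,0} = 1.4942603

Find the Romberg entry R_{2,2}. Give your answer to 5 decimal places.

1.50020

Richardson extrapolation on the trapezoidal column (denominator 4−1=3):
R_{1,1} = (4·1.4770326 − 1.4170225) / 3 = 1.4970360
R_{2,1} = (4·1.4942603 − 1.4770326) / 3 = 1.5000029
R_{2,2} = 1.5000029 + (1.5000029 − 1.4970360)/15 = 1.5002007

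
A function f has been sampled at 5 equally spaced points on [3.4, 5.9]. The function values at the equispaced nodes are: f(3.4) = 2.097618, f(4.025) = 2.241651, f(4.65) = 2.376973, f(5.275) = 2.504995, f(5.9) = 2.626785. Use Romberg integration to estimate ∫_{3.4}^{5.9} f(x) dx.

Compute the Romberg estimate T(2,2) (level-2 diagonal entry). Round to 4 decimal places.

T(0,0) (trapezoid, 1 panel, h=2.5000): 5.905504
T(1,0) (trapezoid, 2 panels, h=1.2500): 5.923968
T(2,0) (trapezoid, 4 panels, h=0.6250): 5.928638
T(1,1) = 5.923968 + (5.923968 − 5.905504)/3 = 5.930123
T(2,1) = 5.928638 + (5.928638 − 5.923968)/3 = 5.930195
T(2,2) = 5.930195 + (5.930195 − 5.930123)/15 = 5.930200

5.9302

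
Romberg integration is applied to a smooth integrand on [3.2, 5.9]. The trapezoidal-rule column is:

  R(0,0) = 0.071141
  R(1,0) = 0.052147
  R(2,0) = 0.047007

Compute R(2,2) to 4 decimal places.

Richardson extrapolation on the trapezoidal column (denominator 4−1=3):
R(1,1) = (4·0.052147 − 0.071141) / 3 = 0.045816
R(2,1) = 0.047007 + (0.047007 − 0.052147)/3 = 0.045294
R(2,2) = (16·0.045294 − 0.045816) / 15 = 0.045259

0.0453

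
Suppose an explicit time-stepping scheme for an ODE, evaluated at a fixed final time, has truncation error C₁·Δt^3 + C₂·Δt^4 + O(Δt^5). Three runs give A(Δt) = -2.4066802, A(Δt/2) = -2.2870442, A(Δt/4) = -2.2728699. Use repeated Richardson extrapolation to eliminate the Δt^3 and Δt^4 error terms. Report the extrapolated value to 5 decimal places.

-2.27090

First eliminate the Δt^3 term (factor 2^3 = 8):
  B₁ = (8·(-2.2870442) − (-2.4066802))/7 = -2.2699533
  B₂ = (8·(-2.2728699) − (-2.2870442))/7 = -2.2708450
Then eliminate the Δt^4 term (factor 2^4 = 16):
  (16·(-2.2708450) − (-2.2699533))/15 = -2.2709044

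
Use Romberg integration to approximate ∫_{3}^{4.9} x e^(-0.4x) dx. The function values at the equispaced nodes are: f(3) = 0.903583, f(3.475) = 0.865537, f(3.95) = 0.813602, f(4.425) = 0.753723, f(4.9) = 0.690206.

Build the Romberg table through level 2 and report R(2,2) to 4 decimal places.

R(0,0) (trapezoid, 1 panel, h=1.9000): 1.514100
R(1,0) (trapezoid, 2 panels, h=0.9500): 1.529972
R(2,0) (trapezoid, 4 panels, h=0.4750): 1.534134
R(1,1) = 1.529972 + (1.529972 − 1.514100)/3 = 1.535263
R(2,1) = 1.534134 + (1.534134 − 1.529972)/3 = 1.535521
R(2,2) = 1.535521 + (1.535521 − 1.535263)/15 = 1.535538

1.5355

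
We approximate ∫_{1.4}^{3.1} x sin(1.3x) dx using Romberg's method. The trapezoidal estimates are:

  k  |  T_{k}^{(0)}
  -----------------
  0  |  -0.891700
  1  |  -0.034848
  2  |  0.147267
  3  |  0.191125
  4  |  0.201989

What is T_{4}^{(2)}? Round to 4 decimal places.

Richardson extrapolation on the trapezoidal column (denominator 4−1=3):
T_{3}^{(1)} = 0.191125 + (0.191125 − 0.147267)/3 = 0.205744
T_{4}^{(1)} = (4·0.201989 − 0.191125) / 3 = 0.205610
T_{4}^{(2)} = 0.205610 + (0.205610 − 0.205744)/15 = 0.205601
(Column j=1 coincides with Simpson's rule on the same nodes.)

0.2056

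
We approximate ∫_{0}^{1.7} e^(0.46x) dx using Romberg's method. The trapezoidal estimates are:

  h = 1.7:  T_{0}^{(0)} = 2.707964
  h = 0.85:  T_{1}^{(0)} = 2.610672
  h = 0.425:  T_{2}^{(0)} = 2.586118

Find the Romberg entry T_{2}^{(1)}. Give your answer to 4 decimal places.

Richardson extrapolation on the trapezoidal column (denominator 4−1=3):
T_{2}^{(1)} = (4·2.586118 − 2.610672) / 3 = 2.577933

2.5779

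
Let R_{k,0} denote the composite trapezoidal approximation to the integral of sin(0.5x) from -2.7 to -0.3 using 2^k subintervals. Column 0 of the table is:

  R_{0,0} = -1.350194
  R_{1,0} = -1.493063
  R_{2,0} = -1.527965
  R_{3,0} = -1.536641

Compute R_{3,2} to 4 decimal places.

-1.5395

R_{2,1} = -1.527965 + (-1.527965 − (-1.493063))/3 = -1.539599
R_{3,1} = (4·(-1.536641) − (-1.527965)) / 3 = -1.539533
R_{3,2} = -1.539533 + (-1.539533 − (-1.539599))/15 = -1.539529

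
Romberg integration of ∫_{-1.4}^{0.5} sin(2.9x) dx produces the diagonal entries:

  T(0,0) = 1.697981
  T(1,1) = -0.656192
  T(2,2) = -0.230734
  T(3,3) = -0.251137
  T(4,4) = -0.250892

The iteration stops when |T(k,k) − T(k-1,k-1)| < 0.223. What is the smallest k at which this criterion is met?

k = 3

|T(1,1) − T(0,0)| = 2.354173 ≥ 0.223
|T(2,2) − T(1,1)| = 0.425458 ≥ 0.223
|T(3,3) − T(2,2)| = 0.020403 < 0.223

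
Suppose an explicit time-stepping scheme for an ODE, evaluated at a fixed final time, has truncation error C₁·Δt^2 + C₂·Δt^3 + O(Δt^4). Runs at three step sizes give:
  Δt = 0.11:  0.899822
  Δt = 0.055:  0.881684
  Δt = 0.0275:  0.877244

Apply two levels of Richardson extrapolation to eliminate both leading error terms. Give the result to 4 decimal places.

0.8758

First eliminate the Δt^2 term (factor 2^2 = 4):
  B₁ = (4·0.881684 − 0.899822)/3 = 0.875638
  B₂ = (4·0.877244 − 0.881684)/3 = 0.875764
Then eliminate the Δt^3 term (factor 2^3 = 8):
  (8·0.875764 − 0.875638)/7 = 0.875782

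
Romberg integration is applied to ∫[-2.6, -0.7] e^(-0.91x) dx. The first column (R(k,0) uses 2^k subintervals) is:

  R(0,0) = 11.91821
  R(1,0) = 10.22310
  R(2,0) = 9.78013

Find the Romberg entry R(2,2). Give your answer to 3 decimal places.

9.631

Richardson extrapolation on the trapezoidal column (denominator 4−1=3):
R(1,1) = (4·10.22310 − 11.91821) / 3 = 9.65806
R(2,1) = (4·9.78013 − 10.22310) / 3 = 9.63247
R(2,2) = 9.63247 + (9.63247 − 9.65806)/15 = 9.63076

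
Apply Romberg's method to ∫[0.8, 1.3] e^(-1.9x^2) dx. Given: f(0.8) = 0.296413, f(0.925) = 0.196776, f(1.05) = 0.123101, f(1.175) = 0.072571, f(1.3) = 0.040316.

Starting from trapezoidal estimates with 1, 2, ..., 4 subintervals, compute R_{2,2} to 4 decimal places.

R_{0,0} (trapezoid, 1 panel, h=0.5000): 0.084182
R_{1,0} (trapezoid, 2 panels, h=0.2500): 0.072866
R_{2,0} (trapezoid, 4 panels, h=0.1250): 0.070102
R_{1,1} = 0.072866 + (0.072866 − 0.084182)/3 = 0.069094
R_{2,1} = 0.070102 + (0.070102 − 0.072866)/3 = 0.069181
R_{2,2} = 0.069181 + (0.069181 − 0.069094)/15 = 0.069187

0.0692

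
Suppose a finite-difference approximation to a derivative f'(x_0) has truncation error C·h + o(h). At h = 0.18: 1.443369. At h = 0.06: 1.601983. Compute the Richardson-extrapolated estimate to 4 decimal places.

Extrapolated value = (3·A(h/3) − A(h)) / (3 − 1)
= (3·1.601983 − 1.443369) / 2
= 3.362580 / 2 = 1.681290

1.6813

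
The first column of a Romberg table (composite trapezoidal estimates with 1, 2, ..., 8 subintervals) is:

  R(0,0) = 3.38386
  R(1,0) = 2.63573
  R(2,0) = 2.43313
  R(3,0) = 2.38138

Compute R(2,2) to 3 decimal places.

Richardson extrapolation on the trapezoidal column (denominator 4−1=3):
R(1,1) = (4·2.63573 − 3.38386) / 3 = 2.38635
R(2,1) = (4·2.43313 − 2.63573) / 3 = 2.36560
R(2,2) = 2.36560 + (2.36560 − 2.38635)/15 = 2.36422
(Column j=1 coincides with Simpson's rule on the same nodes.)

2.364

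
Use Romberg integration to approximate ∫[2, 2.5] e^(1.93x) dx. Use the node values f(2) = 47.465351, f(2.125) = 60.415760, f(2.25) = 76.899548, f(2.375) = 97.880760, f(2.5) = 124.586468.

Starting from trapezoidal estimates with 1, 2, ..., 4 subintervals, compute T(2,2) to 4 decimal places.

T(0,0) (trapezoid, 1 panel, h=0.5000): 43.012955
T(1,0) (trapezoid, 2 panels, h=0.2500): 40.731364
T(2,0) (trapezoid, 4 panels, h=0.1250): 40.152747
T(1,1) = 40.731364 + (40.731364 − 43.012955)/3 = 39.970834
T(2,1) = 40.152747 + (40.152747 − 40.731364)/3 = 39.959875
T(2,2) = 39.959875 + (39.959875 − 39.970834)/15 = 39.959144

39.9591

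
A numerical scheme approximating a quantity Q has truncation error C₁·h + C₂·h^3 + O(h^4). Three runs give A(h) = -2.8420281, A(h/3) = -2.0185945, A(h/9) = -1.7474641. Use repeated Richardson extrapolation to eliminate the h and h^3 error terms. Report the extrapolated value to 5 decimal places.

First eliminate the h term (factor 3^1 = 3):
  B₁ = (3·(-2.0185945) − (-2.8420281))/2 = -1.6068777
  B₂ = (3·(-1.7474641) − (-2.0185945))/2 = -1.6118989
Then eliminate the h^3 term (factor 3^3 = 27):
  (27·(-1.6118989) − (-1.6068777))/26 = -1.6120920

-1.61209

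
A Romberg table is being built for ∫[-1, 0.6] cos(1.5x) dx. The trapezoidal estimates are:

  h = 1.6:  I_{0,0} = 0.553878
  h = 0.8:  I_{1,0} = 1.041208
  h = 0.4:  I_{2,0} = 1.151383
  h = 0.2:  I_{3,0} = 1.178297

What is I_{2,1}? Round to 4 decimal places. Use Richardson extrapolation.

1.1881

I_{2,1} = (4·1.151383 − 1.041208) / 3 = 1.188108
(Column j=1 coincides with Simpson's rule on the same nodes.)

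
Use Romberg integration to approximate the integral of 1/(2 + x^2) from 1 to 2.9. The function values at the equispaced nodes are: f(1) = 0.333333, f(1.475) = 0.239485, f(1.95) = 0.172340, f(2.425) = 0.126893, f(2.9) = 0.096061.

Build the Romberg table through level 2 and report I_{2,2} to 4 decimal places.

0.3546

I_{0,0} (trapezoid, 1 panel, h=1.9000): 0.407924
I_{1,0} (trapezoid, 2 panels, h=0.9500): 0.367685
I_{2,0} (trapezoid, 4 panels, h=0.4750): 0.357872
I_{1,1} = 0.367685 + (0.367685 − 0.407924)/3 = 0.354272
I_{2,1} = 0.357872 + (0.357872 − 0.367685)/3 = 0.354601
I_{2,2} = 0.354601 + (0.354601 − 0.354272)/15 = 0.354623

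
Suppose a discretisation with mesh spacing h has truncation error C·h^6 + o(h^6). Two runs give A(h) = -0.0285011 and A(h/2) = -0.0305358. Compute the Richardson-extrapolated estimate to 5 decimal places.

-0.03057

The leading error scales as h^6; refining by a factor of 2 reduces it by 2^6 = 64.
Extrapolated value = (64·A(h/2) − A(h)) / (64 − 1)
= (64·(-0.0305358) − (-0.0285011)) / 63
= -1.9257901 / 63 = -0.0305681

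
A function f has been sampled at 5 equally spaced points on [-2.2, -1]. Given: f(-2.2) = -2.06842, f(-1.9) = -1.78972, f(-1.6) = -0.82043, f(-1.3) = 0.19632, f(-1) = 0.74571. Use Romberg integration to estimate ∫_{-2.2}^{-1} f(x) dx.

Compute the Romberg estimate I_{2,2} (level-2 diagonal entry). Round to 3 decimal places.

-0.935

I_{0,0} (trapezoid, 1 panel, h=1.2000): -0.79363
I_{1,0} (trapezoid, 2 panels, h=0.6000): -0.88907
I_{2,0} (trapezoid, 4 panels, h=0.3000): -0.92256
I_{1,1} = -0.88907 + (-0.88907 − (-0.79363))/3 = -0.92088
I_{2,1} = -0.92256 + (-0.92256 − (-0.88907))/3 = -0.93372
I_{2,2} = -0.93372 + (-0.93372 − (-0.92088))/15 = -0.93458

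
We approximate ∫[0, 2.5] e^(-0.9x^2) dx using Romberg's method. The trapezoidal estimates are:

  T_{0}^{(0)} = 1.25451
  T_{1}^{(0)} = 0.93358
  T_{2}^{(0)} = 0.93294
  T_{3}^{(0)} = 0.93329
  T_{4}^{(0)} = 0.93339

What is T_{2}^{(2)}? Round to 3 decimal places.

0.940

Richardson extrapolation on the trapezoidal column (denominator 4−1=3):
T_{1}^{(1)} = (4·0.93358 − 1.25451) / 3 = 0.82660
T_{2}^{(1)} = (4·0.93294 − 0.93358) / 3 = 0.93273
T_{2}^{(2)} = (16·0.93273 − 0.82660) / 15 = 0.93981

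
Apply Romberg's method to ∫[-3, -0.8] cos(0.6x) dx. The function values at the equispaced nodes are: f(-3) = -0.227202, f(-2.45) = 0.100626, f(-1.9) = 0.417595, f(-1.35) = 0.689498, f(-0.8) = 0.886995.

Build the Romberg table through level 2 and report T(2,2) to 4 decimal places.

T(0,0) (trapezoid, 1 panel, h=2.2000): 0.725772
T(1,0) (trapezoid, 2 panels, h=1.1000): 0.822241
T(2,0) (trapezoid, 4 panels, h=0.5500): 0.845689
T(1,1) = 0.822241 + (0.822241 − 0.725772)/3 = 0.854397
T(2,1) = 0.845689 + (0.845689 − 0.822241)/3 = 0.853505
T(2,2) = 0.853505 + (0.853505 − 0.854397)/15 = 0.853446

0.8534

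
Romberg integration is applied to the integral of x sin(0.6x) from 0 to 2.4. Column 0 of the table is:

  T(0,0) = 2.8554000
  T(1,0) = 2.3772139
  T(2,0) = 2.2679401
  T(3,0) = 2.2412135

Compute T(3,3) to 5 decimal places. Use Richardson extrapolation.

Richardson extrapolation on the trapezoidal column (denominator 4−1=3):
T(1,1) = 2.3772139 + (2.3772139 − 2.8554000)/3 = 2.2178185
T(2,1) = (4·2.2679401 − 2.3772139) / 3 = 2.2315155
T(3,1) = 2.2412135 + (2.2412135 − 2.2679401)/3 = 2.2323046
T(2,2) = (16·2.2315155 − 2.2178185) / 15 = 2.2324286
T(3,2) = (16·2.2323046 − 2.2315155) / 15 = 2.2323572
T(3,3) = 2.2323572 + (2.2323572 − 2.2324286)/63 = 2.2323561

2.23236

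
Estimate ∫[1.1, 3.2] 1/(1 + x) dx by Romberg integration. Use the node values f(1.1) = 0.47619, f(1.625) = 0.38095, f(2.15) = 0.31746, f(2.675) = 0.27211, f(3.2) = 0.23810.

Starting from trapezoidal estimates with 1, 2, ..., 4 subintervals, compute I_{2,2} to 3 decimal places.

0.693

I_{0,0} (trapezoid, 1 panel, h=2.1000): 0.75000
I_{1,0} (trapezoid, 2 panels, h=1.0500): 0.70834
I_{2,0} (trapezoid, 4 panels, h=0.5250): 0.69702
I_{1,1} = 0.70834 + (0.70834 − 0.75000)/3 = 0.69445
I_{2,1} = 0.69702 + (0.69702 − 0.70834)/3 = 0.69325
I_{2,2} = 0.69325 + (0.69325 − 0.69445)/15 = 0.69317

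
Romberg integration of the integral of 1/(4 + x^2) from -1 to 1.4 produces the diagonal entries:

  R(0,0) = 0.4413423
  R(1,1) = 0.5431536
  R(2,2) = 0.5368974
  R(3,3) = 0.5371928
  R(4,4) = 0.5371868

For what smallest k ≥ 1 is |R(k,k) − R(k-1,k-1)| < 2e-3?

k = 3

|R(1,1) − R(0,0)| = 0.1018113 ≥ 2e-3
|R(2,2) − R(1,1)| = 0.0062562 ≥ 2e-3
|R(3,3) − R(2,2)| = 0.0002954 < 2e-3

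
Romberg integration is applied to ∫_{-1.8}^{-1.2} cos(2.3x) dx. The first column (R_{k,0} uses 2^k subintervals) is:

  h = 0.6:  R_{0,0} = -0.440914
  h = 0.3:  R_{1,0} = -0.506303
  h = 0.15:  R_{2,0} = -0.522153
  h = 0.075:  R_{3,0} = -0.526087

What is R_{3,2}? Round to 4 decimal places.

-0.5274

R_{2,1} = -0.522153 + (-0.522153 − (-0.506303))/3 = -0.527436
R_{3,1} = (4·(-0.526087) − (-0.522153)) / 3 = -0.527398
R_{3,2} = (16·(-0.527398) − (-0.527436)) / 15 = -0.527395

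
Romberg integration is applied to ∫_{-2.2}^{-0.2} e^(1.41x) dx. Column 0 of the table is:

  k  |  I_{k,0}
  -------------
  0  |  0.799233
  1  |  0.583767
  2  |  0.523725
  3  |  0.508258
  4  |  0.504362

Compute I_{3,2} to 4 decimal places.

Richardson extrapolation on the trapezoidal column (denominator 4−1=3):
I_{2,1} = 0.523725 + (0.523725 − 0.583767)/3 = 0.503711
I_{3,1} = 0.508258 + (0.508258 − 0.523725)/3 = 0.503102
I_{3,2} = 0.503102 + (0.503102 − 0.503711)/15 = 0.503061

0.5031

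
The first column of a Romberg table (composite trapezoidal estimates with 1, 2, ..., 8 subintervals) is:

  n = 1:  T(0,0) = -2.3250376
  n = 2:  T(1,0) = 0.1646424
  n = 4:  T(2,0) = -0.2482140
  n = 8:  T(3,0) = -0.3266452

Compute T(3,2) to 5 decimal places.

-0.35059

Richardson extrapolation on the trapezoidal column (denominator 4−1=3):
T(2,1) = (4·(-0.2482140) − 0.1646424) / 3 = -0.3858328
T(3,1) = (4·(-0.3266452) − (-0.2482140)) / 3 = -0.3527889
T(3,2) = -0.3527889 + (-0.3527889 − (-0.3858328))/15 = -0.3505860
(Column j=1 coincides with Simpson's rule on the same nodes.)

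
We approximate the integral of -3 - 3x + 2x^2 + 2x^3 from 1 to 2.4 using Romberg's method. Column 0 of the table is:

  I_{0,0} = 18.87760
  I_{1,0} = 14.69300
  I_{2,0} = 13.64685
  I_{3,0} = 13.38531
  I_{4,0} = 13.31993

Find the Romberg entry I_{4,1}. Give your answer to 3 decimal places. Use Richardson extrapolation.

13.298

Richardson extrapolation on the trapezoidal column (denominator 4−1=3):
I_{4,1} = (4·13.31993 − 13.38531) / 3 = 13.29814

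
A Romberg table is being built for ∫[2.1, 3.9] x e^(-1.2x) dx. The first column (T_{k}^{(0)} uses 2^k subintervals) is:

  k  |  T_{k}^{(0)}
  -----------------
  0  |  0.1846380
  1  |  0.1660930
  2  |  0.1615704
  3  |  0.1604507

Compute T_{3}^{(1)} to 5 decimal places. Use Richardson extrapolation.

0.16008

Richardson extrapolation on the trapezoidal column (denominator 4−1=3):
T_{3}^{(1)} = 0.1604507 + (0.1604507 − 0.1615704)/3 = 0.1600775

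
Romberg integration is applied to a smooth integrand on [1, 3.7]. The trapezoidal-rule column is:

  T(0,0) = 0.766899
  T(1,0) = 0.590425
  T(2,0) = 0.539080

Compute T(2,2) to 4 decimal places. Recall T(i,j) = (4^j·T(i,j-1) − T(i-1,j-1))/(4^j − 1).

Richardson extrapolation on the trapezoidal column (denominator 4−1=3):
T(1,1) = (4·0.590425 − 0.766899) / 3 = 0.531600
T(2,1) = (4·0.539080 − 0.590425) / 3 = 0.521965
T(2,2) = 0.521965 + (0.521965 − 0.531600)/15 = 0.521323

0.5213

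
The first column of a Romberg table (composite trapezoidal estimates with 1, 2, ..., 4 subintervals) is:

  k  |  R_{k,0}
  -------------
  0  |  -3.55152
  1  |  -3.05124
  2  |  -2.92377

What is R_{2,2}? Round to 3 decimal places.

-2.881

Richardson extrapolation on the trapezoidal column (denominator 4−1=3):
R_{1,1} = (4·(-3.05124) − (-3.55152)) / 3 = -2.88448
R_{2,1} = (4·(-2.92377) − (-3.05124)) / 3 = -2.88128
R_{2,2} = -2.88128 + (-2.88128 − (-2.88448))/15 = -2.88107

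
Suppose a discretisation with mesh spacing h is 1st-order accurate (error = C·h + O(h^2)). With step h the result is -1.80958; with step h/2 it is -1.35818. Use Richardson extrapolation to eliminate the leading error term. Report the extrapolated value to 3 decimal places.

-0.907

The leading error scales as h; refining by a factor of 2 reduces it by 2^1 = 2.
Extrapolated value = (2·A(h/2) − A(h)) / (2 − 1)
= (2·(-1.35818) − (-1.80958)) / 1
= -0.90678 / 1 = -0.90678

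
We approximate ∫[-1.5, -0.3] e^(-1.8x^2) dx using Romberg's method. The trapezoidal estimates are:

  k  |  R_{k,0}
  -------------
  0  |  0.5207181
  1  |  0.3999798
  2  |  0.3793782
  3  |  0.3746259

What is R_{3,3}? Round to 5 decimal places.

Richardson extrapolation on the trapezoidal column (denominator 4−1=3):
R_{1,1} = 0.3999798 + (0.3999798 − 0.5207181)/3 = 0.3597337
R_{2,1} = (4·0.3793782 − 0.3999798) / 3 = 0.3725110
R_{3,1} = 0.3746259 + (0.3746259 − 0.3793782)/3 = 0.3730418
R_{2,2} = (16·0.3725110 − 0.3597337) / 15 = 0.3733628
R_{3,2} = (16·0.3730418 − 0.3725110) / 15 = 0.3730772
R_{3,3} = 0.3730772 + (0.3730772 − 0.3733628)/63 = 0.3730727

0.37307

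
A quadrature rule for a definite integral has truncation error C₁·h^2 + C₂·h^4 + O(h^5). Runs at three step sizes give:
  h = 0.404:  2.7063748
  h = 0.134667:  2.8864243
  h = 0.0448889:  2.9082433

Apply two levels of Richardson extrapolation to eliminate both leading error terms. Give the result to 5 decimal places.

2.91100

First eliminate the h^2 term (factor 3^2 = 9):
  B₁ = (9·2.8864243 − 2.7063748)/8 = 2.9089305
  B₂ = (9·2.9082433 − 2.8864243)/8 = 2.9109707
Then eliminate the h^4 term (factor 3^4 = 81):
  (81·2.9109707 − 2.9089305)/80 = 2.9109962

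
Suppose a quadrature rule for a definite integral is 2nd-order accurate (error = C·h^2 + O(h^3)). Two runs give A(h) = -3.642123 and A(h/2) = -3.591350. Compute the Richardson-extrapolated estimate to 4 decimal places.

Extrapolated value = (4·A(h/2) − A(h)) / (4 − 1)
= (4·(-3.591350) − (-3.642123)) / 3
= -10.723277 / 3 = -3.574426

-3.5744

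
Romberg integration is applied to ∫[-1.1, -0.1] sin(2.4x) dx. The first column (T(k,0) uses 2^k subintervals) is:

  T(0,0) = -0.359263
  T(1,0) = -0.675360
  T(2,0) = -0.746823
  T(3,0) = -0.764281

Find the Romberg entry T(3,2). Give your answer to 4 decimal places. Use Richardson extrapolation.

T(2,1) = (4·(-0.746823) − (-0.675360)) / 3 = -0.770644
T(3,1) = (4·(-0.764281) − (-0.746823)) / 3 = -0.770100
T(3,2) = -0.770100 + (-0.770100 − (-0.770644))/15 = -0.770064

-0.7701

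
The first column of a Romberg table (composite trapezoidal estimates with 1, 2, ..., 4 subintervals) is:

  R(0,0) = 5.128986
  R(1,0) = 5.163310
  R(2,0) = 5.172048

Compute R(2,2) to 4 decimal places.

Richardson extrapolation on the trapezoidal column (denominator 4−1=3):
R(1,1) = 5.163310 + (5.163310 − 5.128986)/3 = 5.174751
R(2,1) = 5.172048 + (5.172048 − 5.163310)/3 = 5.174961
R(2,2) = (16·5.174961 − 5.174751) / 15 = 5.174975

5.1750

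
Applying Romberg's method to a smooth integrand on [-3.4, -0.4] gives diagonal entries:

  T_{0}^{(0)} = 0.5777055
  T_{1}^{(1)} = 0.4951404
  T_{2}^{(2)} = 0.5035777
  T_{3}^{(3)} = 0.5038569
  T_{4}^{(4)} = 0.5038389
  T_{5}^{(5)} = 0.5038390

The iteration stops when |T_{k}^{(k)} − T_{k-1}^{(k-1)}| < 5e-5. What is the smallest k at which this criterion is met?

|T_{1}^{(1)} − T_{0}^{(0)}| = 0.0825651 ≥ 5e-5
|T_{2}^{(2)} − T_{1}^{(1)}| = 0.0084373 ≥ 5e-5
|T_{3}^{(3)} − T_{2}^{(2)}| = 0.0002792 ≥ 5e-5
|T_{4}^{(4)} − T_{3}^{(3)}| = 0.0000180 < 5e-5

k = 4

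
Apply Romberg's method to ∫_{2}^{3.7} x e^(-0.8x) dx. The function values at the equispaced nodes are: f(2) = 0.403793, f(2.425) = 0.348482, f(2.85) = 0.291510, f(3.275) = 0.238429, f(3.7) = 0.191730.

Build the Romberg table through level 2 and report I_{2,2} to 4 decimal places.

I_{0,0} (trapezoid, 1 panel, h=1.7000): 0.506195
I_{1,0} (trapezoid, 2 panels, h=0.8500): 0.500881
I_{2,0} (trapezoid, 4 panels, h=0.4250): 0.499878
I_{1,1} = 0.500881 + (0.500881 − 0.506195)/3 = 0.499110
I_{2,1} = 0.499878 + (0.499878 − 0.500881)/3 = 0.499544
I_{2,2} = 0.499544 + (0.499544 − 0.499110)/15 = 0.499573

0.4996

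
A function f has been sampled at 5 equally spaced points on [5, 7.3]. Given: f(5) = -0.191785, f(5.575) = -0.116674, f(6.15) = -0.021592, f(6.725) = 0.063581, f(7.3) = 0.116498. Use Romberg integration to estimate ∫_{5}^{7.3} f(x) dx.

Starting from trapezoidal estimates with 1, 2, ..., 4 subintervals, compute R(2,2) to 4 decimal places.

R(0,0) (trapezoid, 1 panel, h=2.3000): -0.086580
R(1,0) (trapezoid, 2 panels, h=1.1500): -0.068121
R(2,0) (trapezoid, 4 panels, h=0.5750): -0.064589
R(1,1) = -0.068121 + (-0.068121 − (-0.086580))/3 = -0.061968
R(2,1) = -0.064589 + (-0.064589 − (-0.068121))/3 = -0.063412
R(2,2) = -0.063412 + (-0.063412 − (-0.061968))/15 = -0.063508

-0.0635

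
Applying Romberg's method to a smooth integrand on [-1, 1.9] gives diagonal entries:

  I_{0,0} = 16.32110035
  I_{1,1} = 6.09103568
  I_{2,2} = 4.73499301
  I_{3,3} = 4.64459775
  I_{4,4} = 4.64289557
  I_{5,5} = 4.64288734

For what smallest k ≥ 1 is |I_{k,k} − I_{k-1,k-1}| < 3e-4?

|I_{1,1} − I_{0,0}| = 10.23006467 ≥ 3e-4
|I_{2,2} − I_{1,1}| = 1.35604267 ≥ 3e-4
|I_{3,3} − I_{2,2}| = 0.09039526 ≥ 3e-4
|I_{4,4} − I_{3,3}| = 0.00170218 ≥ 3e-4
|I_{5,5} − I_{4,4}| = 0.00000823 < 3e-4

k = 5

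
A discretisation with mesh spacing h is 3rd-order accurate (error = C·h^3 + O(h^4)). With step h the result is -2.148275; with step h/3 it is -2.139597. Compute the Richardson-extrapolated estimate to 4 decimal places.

The leading error scales as h^3; refining by a factor of 3 reduces it by 3^3 = 27.
Extrapolated value = (27·A(h/3) − A(h)) / (27 − 1)
= (27·(-2.139597) − (-2.148275)) / 26
= -55.620844 / 26 = -2.139263

-2.1393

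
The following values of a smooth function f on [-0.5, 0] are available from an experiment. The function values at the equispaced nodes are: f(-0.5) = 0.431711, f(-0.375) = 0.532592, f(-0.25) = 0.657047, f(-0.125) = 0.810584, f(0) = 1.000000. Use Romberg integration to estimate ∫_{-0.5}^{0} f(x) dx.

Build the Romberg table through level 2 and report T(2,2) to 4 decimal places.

T(0,0) (trapezoid, 1 panel, h=0.5000): 0.357928
T(1,0) (trapezoid, 2 panels, h=0.2500): 0.343226
T(2,0) (trapezoid, 4 panels, h=0.1250): 0.339510
T(1,1) = 0.343226 + (0.343226 − 0.357928)/3 = 0.338325
T(2,1) = 0.339510 + (0.339510 − 0.343226)/3 = 0.338271
T(2,2) = 0.338271 + (0.338271 − 0.338325)/15 = 0.338267

0.3383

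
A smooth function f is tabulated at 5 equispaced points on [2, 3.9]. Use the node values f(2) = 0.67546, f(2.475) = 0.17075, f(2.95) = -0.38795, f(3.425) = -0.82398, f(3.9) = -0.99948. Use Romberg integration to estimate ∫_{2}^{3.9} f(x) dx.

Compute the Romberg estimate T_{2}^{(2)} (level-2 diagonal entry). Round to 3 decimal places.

-0.587

T_{0}^{(0)} (trapezoid, 1 panel, h=1.9000): -0.30782
T_{1}^{(0)} (trapezoid, 2 panels, h=0.9500): -0.52246
T_{2}^{(0)} (trapezoid, 4 panels, h=0.4750): -0.57152
T_{1}^{(1)} = -0.52246 + (-0.52246 − (-0.30782))/3 = -0.59401
T_{2}^{(1)} = -0.57152 + (-0.57152 − (-0.52246))/3 = -0.58787
T_{2}^{(2)} = -0.58787 + (-0.58787 − (-0.59401))/15 = -0.58746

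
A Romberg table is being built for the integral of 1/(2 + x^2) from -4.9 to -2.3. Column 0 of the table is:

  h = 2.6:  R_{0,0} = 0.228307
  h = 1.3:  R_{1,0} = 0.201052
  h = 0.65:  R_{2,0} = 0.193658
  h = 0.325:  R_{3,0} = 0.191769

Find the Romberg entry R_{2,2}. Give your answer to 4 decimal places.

0.1911

R_{1,1} = (4·0.201052 − 0.228307) / 3 = 0.191967
R_{2,1} = (4·0.193658 − 0.201052) / 3 = 0.191193
R_{2,2} = (16·0.191193 − 0.191967) / 15 = 0.191141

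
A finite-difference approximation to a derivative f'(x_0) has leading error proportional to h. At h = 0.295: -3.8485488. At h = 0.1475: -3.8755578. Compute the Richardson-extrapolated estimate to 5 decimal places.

Extrapolated value = (2·A(h/2) − A(h)) / (2 − 1)
= (2·(-3.8755578) − (-3.8485488)) / 1
= -3.9025668 / 1 = -3.9025668

-3.90257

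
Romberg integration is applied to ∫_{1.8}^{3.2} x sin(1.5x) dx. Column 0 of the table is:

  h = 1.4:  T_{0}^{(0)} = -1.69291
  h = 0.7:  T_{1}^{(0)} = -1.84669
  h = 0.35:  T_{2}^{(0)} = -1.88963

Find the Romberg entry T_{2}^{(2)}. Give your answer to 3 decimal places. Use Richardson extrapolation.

T_{1}^{(1)} = (4·(-1.84669) − (-1.69291)) / 3 = -1.89795
T_{2}^{(1)} = -1.88963 + (-1.88963 − (-1.84669))/3 = -1.90394
T_{2}^{(2)} = -1.90394 + (-1.90394 − (-1.89795))/15 = -1.90434

-1.904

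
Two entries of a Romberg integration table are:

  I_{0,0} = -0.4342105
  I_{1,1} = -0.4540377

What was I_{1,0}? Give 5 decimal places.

-0.44908

From I_{1,1} = (4·I_{1,0} − I_{0,0})/3, solve for I_{1,0}:
4·I_{1,0} = 3·(-0.4540377) + (-0.4342105) = -1.7963236
I_{1,0} = -0.4490809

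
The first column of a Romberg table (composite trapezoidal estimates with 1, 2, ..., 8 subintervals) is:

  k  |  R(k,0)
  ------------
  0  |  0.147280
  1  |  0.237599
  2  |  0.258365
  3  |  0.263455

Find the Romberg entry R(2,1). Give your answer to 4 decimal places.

R(2,1) = 0.258365 + (0.258365 − 0.237599)/3 = 0.265287

0.2653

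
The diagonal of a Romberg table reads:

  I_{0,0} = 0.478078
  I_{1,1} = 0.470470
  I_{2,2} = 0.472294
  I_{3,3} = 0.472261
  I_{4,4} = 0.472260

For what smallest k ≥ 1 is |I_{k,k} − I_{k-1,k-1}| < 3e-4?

|I_{1,1} − I_{0,0}| = 0.007608 ≥ 3e-4
|I_{2,2} − I_{1,1}| = 0.001824 ≥ 3e-4
|I_{3,3} − I_{2,2}| = 0.000033 < 3e-4

k = 3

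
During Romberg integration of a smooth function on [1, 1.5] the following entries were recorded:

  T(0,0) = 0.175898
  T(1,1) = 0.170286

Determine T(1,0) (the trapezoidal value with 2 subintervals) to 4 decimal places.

From T(1,1) = (4·T(1,0) − T(0,0))/3, solve for T(1,0):
4·T(1,0) = 3·0.170286 + 0.175898 = 0.686756
T(1,0) = 0.171689

0.1717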